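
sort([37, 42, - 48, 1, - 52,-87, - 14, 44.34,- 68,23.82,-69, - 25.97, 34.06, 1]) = [-87, - 69, - 68, - 52, - 48, - 25.97,-14, 1,1, 23.82,34.06, 37, 42, 44.34 ] 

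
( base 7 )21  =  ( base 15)10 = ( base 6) 23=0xF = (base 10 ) 15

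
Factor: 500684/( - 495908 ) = -629/623  =  -7^(-1)*17^1*37^1 *89^(-1) 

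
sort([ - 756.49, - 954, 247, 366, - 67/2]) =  [ - 954, - 756.49, - 67/2, 247,366]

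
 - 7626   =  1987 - 9613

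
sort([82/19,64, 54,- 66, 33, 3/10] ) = [ - 66,3/10, 82/19,33, 54, 64]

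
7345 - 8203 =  - 858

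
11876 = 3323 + 8553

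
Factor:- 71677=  - 229^1*313^1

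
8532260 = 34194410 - 25662150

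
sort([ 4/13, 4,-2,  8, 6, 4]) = [ - 2,4/13,  4, 4, 6, 8] 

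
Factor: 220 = 2^2*5^1*11^1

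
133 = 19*7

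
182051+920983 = 1103034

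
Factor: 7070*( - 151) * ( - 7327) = 7822085390 = 2^1*5^1 * 7^1*17^1*101^1*151^1*431^1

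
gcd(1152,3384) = 72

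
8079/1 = 8079 = 8079.00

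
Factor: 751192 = 2^3 *13^1*31^1 * 233^1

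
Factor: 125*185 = 5^4*37^1= 23125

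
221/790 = 221/790=0.28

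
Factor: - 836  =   - 2^2*11^1*19^1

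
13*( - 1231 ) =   -  16003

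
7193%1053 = 875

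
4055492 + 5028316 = 9083808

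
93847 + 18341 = 112188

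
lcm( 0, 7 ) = 0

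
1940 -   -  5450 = 7390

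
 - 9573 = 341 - 9914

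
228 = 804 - 576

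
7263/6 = 2421/2 = 1210.50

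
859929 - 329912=530017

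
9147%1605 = 1122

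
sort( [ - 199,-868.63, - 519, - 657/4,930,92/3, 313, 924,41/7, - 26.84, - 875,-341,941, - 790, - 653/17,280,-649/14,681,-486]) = [  -  875,-868.63, - 790, - 519,-486, - 341, - 199,-657/4, - 649/14, - 653/17,-26.84,41/7, 92/3,280, 313,  681, 924,930,941 ] 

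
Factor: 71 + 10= 3^4 = 81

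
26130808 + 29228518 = 55359326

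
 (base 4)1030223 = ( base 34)48B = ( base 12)2a0b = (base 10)4907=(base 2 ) 1001100101011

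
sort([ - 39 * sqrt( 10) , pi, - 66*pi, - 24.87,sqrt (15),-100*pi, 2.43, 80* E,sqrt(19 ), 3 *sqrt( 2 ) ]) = [ - 100 * pi, - 66*pi, - 39*sqrt( 10), - 24.87,2.43, pi, sqrt( 15 ), 3*sqrt( 2 ), sqrt( 19 ), 80*E]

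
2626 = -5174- - 7800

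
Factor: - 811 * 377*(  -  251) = 13^1*29^1*251^1 * 811^1 = 76742497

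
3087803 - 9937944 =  - 6850141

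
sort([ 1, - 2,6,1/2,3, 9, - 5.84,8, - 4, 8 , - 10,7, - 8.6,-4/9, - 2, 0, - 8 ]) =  [-10,  -  8.6, - 8, - 5.84, - 4, - 2, - 2, - 4/9 , 0, 1/2, 1 , 3 , 6,7, 8,  8,9]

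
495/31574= 495/31574 = 0.02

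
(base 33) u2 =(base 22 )212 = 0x3E0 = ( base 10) 992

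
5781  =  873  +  4908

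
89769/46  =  3903/2=   1951.50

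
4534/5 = 4534/5 = 906.80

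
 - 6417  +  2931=-3486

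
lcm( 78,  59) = 4602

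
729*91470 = 66681630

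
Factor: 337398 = 2^1*3^1*53^1*1061^1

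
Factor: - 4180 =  -2^2 * 5^1*11^1 * 19^1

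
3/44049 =1/14683  =  0.00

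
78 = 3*26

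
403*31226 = 12584078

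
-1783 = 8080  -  9863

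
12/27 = 4/9 = 0.44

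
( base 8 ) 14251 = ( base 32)659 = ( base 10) 6313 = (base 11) 481A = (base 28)81D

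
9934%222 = 166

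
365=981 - 616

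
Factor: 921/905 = 3^1 * 5^(- 1)*181^( -1)* 307^1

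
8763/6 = 2921/2 = 1460.50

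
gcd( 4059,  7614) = 9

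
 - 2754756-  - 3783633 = 1028877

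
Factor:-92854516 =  - 2^2*  47^1 * 53^1 * 9319^1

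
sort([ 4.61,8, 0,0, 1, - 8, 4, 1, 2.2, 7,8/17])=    [ - 8, 0,0,8/17, 1,1,  2.2,4,4.61, 7, 8 ]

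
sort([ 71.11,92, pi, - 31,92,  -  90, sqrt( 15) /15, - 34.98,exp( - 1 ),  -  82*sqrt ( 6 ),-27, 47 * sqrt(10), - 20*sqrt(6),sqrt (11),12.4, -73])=[  -  82*sqrt( 6), - 90, - 73,- 20*sqrt( 6 ), - 34.98, -31, - 27, sqrt(15 ) /15,  exp( - 1), pi,  sqrt( 11 ), 12.4, 71.11, 92, 92, 47*sqrt( 10 )] 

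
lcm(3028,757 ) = 3028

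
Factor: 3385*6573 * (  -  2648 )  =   - 2^3*3^1*5^1*7^1*313^1*331^1*677^1 = -  58916954040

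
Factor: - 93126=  - 2^1*3^1*11^1 * 17^1*83^1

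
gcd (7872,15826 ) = 82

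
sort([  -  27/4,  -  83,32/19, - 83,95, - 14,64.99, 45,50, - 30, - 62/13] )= [ - 83,-83, - 30,-14, - 27/4,  -  62/13,32/19, 45,  50,64.99,95 ]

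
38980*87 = 3391260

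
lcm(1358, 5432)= 5432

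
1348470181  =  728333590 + 620136591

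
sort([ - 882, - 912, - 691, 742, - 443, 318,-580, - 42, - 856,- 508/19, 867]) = [ - 912, - 882, - 856, - 691, - 580,- 443, - 42 , - 508/19,318,742,867] 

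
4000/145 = 27 + 17/29 = 27.59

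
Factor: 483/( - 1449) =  - 1/3 =- 3^( - 1)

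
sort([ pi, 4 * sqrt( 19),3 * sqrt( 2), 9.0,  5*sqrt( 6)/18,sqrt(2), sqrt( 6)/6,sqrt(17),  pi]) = [ sqrt( 6)/6,5*sqrt( 6 )/18 , sqrt (2), pi,pi,sqrt( 17), 3 * sqrt(2),9.0,4*sqrt( 19) ] 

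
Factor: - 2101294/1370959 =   -  2^1*13^1*137^( -1)*10007^( - 1)*80819^1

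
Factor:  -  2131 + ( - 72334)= - 74465=- 5^1*53^1 * 281^1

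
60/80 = 3/4= 0.75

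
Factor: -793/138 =-2^( - 1 )*3^( - 1 )*13^1*23^ ( - 1 ) * 61^1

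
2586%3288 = 2586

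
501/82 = 501/82  =  6.11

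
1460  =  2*730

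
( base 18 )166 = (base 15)1E3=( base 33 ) d9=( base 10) 438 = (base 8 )666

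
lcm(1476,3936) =11808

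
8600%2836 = 92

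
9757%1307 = 608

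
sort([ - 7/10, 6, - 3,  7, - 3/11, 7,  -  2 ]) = [-3,-2,  -  7/10, - 3/11, 6, 7, 7 ]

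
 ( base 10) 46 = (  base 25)1L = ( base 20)26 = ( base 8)56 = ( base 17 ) 2c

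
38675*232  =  8972600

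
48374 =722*67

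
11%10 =1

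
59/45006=59/45006  =  0.00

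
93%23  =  1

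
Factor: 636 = 2^2*3^1*53^1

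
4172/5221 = 4172/5221=0.80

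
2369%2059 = 310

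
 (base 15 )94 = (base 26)59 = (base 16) 8B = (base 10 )139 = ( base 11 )117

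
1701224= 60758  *28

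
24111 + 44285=68396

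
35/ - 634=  - 35/634=- 0.06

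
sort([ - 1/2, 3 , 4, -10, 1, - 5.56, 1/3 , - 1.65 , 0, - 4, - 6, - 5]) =[ - 10  , - 6 , - 5.56, - 5, - 4, - 1.65, - 1/2, 0, 1/3,1 , 3, 4]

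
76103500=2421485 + 73682015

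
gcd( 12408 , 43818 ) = 6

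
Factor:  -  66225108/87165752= - 2^(  -  1) * 3^1*19^1*71^1*97^( - 1) *4091^1*112327^ ( - 1)= -  16556277/21791438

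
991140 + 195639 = 1186779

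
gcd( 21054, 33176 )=638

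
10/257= 10/257= 0.04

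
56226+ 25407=81633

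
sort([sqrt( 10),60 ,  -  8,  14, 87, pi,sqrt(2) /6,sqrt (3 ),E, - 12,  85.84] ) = [-12 , - 8,sqrt(2 )/6,sqrt (3 ),E, pi, sqrt( 10),14, 60,85.84,87 ]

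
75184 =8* 9398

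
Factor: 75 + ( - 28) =47^1 = 47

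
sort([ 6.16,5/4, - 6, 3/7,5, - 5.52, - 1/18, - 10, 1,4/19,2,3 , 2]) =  [ - 10, - 6, - 5.52, - 1/18, 4/19,3/7, 1, 5/4,2, 2,3,5,  6.16 ]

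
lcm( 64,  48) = 192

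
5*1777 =8885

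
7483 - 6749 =734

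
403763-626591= - 222828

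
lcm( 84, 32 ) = 672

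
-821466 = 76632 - 898098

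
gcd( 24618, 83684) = 2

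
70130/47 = 1492 + 6/47 =1492.13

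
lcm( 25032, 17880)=125160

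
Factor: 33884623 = 389^1*87107^1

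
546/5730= 91/955 = 0.10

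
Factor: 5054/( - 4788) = -2^(-1)*3^(-2)*19^1 = - 19/18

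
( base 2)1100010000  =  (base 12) 554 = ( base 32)og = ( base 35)me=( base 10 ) 784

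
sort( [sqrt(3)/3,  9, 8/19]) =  [ 8/19,sqrt(3)/3,9]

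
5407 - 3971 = 1436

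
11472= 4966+6506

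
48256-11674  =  36582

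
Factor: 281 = 281^1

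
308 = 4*77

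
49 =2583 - 2534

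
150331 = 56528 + 93803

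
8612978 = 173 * 49786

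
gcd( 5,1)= 1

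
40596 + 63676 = 104272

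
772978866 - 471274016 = 301704850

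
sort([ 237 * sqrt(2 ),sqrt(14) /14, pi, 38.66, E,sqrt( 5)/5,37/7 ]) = [sqrt( 14)/14 , sqrt( 5) /5, E,  pi,37/7 , 38.66, 237*sqrt( 2) ]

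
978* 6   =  5868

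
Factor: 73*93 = 6789 = 3^1*31^1*73^1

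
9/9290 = 9/9290 = 0.00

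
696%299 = 98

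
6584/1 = 6584 = 6584.00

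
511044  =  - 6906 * ( - 74)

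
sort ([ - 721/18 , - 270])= [-270  , - 721/18 ] 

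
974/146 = 487/73= 6.67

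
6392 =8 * 799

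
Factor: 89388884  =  2^2*13^1*211^1*8147^1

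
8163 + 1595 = 9758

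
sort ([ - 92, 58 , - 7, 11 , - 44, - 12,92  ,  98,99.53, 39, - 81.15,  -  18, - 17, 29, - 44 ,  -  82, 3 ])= [-92, - 82, - 81.15 ,  -  44,  -  44, - 18, - 17, - 12,  -  7, 3, 11,29, 39, 58, 92 , 98, 99.53]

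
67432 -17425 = 50007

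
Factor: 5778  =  2^1 * 3^3*107^1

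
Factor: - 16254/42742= - 27/71 = - 3^3*71^(-1)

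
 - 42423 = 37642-80065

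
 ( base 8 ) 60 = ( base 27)1l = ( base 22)24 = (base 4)300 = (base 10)48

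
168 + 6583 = 6751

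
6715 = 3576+3139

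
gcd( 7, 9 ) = 1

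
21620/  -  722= -30 + 20/361 =- 29.94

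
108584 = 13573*8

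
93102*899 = 83698698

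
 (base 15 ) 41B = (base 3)1021022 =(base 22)1k2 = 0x39e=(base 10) 926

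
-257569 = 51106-308675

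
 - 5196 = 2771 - 7967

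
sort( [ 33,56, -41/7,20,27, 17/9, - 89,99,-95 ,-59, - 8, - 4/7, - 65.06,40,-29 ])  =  [-95, - 89,-65.06, - 59, - 29, -8, - 41/7, - 4/7, 17/9,20 , 27,33,40,56,99]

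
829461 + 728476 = 1557937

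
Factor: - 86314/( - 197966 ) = 31^( -2 )*419^1 = 419/961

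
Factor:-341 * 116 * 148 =-5854288 = - 2^4* 11^1*29^1 * 31^1*37^1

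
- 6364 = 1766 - 8130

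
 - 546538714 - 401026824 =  - 947565538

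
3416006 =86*39721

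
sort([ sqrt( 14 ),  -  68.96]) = [  -  68.96, sqrt(14)]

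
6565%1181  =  660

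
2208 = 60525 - 58317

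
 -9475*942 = - 8925450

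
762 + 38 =800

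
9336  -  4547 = 4789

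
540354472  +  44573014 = 584927486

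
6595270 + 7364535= 13959805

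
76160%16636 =9616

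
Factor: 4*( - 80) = - 2^6*  5^1 = - 320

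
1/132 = 1/132 = 0.01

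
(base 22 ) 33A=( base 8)2770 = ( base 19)448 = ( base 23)2KA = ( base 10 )1528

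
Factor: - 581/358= - 2^( - 1 )*7^1*83^1*179^(  -  1 )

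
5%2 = 1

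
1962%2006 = 1962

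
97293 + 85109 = 182402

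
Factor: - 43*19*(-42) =2^1*3^1*7^1 * 19^1 * 43^1 = 34314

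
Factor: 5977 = 43^1*139^1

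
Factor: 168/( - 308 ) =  - 2^1 * 3^1* 11^( - 1) = - 6/11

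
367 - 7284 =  - 6917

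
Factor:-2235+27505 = 25270 = 2^1  *  5^1*7^1 *19^2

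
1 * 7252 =7252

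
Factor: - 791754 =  - 2^1*3^1*131959^1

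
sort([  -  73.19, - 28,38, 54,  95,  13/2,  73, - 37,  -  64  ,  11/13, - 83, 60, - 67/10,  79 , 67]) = [ - 83, - 73.19, - 64, - 37,  -  28, - 67/10,11/13, 13/2,38, 54 , 60,67,73,  79,95 ] 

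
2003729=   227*8827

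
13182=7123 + 6059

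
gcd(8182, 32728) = 8182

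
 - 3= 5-8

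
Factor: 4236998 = 2^1 * 139^1*15241^1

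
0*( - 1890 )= 0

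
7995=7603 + 392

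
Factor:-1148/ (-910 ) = 2^1*5^(-1 )* 13^ ( - 1 )*41^1 = 82/65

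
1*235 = 235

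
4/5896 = 1/1474 = 0.00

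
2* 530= 1060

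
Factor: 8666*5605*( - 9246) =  - 449105310780 = - 2^2*3^1*5^1*7^1 * 19^1*23^1*59^1*67^1*619^1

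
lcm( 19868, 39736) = 39736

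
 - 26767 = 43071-69838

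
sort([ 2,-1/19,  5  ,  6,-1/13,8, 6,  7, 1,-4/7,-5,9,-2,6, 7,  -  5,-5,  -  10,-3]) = [ - 10,-5,-5 ,-5,- 3,-2, - 4/7, - 1/13, - 1/19, 1, 2, 5,6, 6 , 6,7,7, 8, 9]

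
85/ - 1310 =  - 17/262=-  0.06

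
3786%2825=961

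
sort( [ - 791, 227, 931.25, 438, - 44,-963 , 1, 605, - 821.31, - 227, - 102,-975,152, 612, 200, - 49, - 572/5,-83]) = [ - 975,  -  963,-821.31, - 791,- 227, - 572/5, - 102, - 83,- 49, - 44,1, 152, 200, 227,  438 , 605, 612,931.25]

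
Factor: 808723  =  29^1*79^1*353^1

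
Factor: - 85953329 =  - 7^1 *11^1*1116277^1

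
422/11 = 38 + 4/11 = 38.36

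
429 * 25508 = 10942932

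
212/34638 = 106/17319 = 0.01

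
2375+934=3309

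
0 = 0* 16112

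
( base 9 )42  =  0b100110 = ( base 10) 38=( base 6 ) 102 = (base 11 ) 35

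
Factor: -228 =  - 2^2 * 3^1*19^1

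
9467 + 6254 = 15721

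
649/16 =40 + 9/16   =  40.56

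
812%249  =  65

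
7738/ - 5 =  - 7738/5 = - 1547.60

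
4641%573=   57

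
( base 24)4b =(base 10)107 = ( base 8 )153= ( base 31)3e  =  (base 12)8B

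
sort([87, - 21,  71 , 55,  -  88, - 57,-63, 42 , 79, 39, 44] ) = [- 88,-63, - 57, - 21,39,42,  44,55,71, 79, 87] 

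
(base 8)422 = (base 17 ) G2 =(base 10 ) 274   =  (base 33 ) 8A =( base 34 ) 82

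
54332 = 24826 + 29506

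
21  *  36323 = 762783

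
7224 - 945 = 6279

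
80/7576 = 10/947 = 0.01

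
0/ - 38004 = 0/1= - 0.00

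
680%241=198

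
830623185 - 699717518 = 130905667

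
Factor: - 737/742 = -2^(- 1)*7^( - 1 )*11^1*53^( - 1 )*67^1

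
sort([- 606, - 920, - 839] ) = [- 920, - 839, - 606]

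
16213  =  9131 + 7082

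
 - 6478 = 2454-8932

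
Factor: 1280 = 2^8* 5^1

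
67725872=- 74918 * ( - 904 )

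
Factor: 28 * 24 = 672 = 2^5*3^1*7^1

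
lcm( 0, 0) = 0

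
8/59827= 8/59827 = 0.00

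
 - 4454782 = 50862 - 4505644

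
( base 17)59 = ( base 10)94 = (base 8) 136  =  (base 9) 114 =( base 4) 1132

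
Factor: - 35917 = -7^2*733^1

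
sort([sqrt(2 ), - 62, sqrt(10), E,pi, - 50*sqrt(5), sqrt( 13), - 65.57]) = [ - 50 *sqrt(5), - 65.57,- 62, sqrt( 2), E, pi,sqrt(10), sqrt( 13) ]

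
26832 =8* 3354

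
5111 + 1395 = 6506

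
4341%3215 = 1126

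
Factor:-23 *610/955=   -  2^1*23^1 *61^1*191^(-1) =- 2806/191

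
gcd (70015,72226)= 737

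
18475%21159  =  18475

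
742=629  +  113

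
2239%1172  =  1067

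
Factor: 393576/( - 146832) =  - 2^(-1 )*7^( - 1)*19^( - 1)*23^1*31^1   =  - 713/266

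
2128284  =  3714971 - 1586687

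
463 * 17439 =8074257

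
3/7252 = 3/7252  =  0.00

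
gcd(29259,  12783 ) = 3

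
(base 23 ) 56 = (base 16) 79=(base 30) 41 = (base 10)121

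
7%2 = 1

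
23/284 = 23/284 = 0.08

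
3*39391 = 118173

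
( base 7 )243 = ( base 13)9C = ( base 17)7a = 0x81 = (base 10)129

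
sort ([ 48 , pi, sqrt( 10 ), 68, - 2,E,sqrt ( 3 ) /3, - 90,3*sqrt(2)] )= [-90 , - 2,sqrt ( 3 )/3, E,pi,sqrt(10), 3 * sqrt( 2), 48,  68 ]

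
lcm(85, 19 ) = 1615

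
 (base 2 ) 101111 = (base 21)25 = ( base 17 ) 2d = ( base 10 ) 47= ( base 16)2f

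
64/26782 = 32/13391 = 0.00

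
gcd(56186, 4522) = 2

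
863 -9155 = -8292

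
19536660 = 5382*3630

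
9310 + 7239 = 16549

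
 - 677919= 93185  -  771104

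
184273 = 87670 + 96603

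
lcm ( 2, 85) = 170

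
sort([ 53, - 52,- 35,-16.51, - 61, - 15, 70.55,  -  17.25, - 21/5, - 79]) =[ - 79 ,-61, - 52, - 35, - 17.25, - 16.51, - 15,  -  21/5, 53, 70.55]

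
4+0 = 4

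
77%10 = 7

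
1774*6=10644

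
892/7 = 127+3/7=127.43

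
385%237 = 148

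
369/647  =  369/647= 0.57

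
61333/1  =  61333= 61333.00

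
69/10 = 6 + 9/10 = 6.90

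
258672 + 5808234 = 6066906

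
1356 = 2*678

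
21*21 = 441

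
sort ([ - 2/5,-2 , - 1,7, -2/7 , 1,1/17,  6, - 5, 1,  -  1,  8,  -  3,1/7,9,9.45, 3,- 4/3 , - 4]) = [ - 5,  -  4, - 3,  -  2 , - 4/3 , - 1, - 1,-2/5,-2/7,1/17,1/7,1,1,3,  6,7, 8,9 , 9.45]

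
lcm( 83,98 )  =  8134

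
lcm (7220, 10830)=21660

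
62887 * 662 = 41631194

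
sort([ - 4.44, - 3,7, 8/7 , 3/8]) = [ - 4.44, - 3, 3/8,  8/7,7 ]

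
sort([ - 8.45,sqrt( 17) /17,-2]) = [ - 8.45, - 2, sqrt (17 )/17] 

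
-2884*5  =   - 14420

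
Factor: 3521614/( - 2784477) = -2^1*3^( - 1 )*43^1*40949^1*928159^(- 1 ) 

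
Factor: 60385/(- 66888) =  - 2^ (  -  3 )*3^( - 2) * 5^1*13^1 = -65/72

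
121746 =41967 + 79779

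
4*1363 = 5452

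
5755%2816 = 123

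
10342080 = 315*32832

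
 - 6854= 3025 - 9879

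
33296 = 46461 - 13165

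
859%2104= 859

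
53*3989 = 211417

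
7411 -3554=3857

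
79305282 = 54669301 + 24635981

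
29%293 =29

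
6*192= 1152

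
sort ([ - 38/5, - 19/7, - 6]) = [ - 38/5, - 6, - 19/7 ]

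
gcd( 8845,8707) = 1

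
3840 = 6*640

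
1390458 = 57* 24394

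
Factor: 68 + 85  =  153 = 3^2* 17^1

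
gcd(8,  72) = 8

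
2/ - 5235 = -1 + 5233/5235= - 0.00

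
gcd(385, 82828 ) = 1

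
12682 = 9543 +3139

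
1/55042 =1/55042 = 0.00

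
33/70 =33/70=   0.47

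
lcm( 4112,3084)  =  12336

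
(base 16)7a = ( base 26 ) 4i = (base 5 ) 442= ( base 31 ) 3T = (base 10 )122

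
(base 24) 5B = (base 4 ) 2003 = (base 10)131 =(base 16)83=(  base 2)10000011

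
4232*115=486680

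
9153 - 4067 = 5086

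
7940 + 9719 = 17659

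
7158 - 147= 7011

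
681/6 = 113 + 1/2 =113.50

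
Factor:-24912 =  - 2^4 * 3^2 * 173^1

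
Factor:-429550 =-2^1* 5^2*11^2*71^1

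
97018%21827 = 9710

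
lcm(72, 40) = 360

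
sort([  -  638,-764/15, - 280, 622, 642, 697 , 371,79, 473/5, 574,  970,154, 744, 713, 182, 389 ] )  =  [ - 638, - 280, - 764/15, 79, 473/5, 154,182 , 371,  389, 574, 622, 642, 697,713,  744, 970 ] 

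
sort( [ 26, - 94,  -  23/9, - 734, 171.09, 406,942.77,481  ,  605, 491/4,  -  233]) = [  -  734,-233, - 94,-23/9, 26, 491/4, 171.09, 406,481,605, 942.77]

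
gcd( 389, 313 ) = 1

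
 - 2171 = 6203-8374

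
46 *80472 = 3701712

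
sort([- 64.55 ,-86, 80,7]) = [-86, - 64.55, 7, 80 ]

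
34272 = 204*168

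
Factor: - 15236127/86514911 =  - 3^3 * 7^( - 1 )*557^( - 1 ) * 22189^( - 1)*564301^1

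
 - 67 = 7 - 74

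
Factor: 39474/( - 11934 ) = - 13^( - 1)*43^1 = -  43/13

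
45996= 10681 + 35315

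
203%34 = 33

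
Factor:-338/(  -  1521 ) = 2/9 =2^1*3^( - 2)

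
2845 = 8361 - 5516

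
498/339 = 166/113 = 1.47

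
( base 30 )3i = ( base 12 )90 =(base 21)53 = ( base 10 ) 108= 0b1101100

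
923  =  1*923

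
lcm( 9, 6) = 18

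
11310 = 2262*5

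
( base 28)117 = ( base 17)2e3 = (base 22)1f5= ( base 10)819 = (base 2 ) 1100110011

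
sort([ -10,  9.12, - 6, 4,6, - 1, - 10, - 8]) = [ - 10,  -  10, - 8, - 6,-1, 4,6,  9.12 ]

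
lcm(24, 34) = 408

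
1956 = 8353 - 6397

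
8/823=8/823= 0.01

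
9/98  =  9/98 = 0.09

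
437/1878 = 437/1878 = 0.23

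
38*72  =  2736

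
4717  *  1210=5707570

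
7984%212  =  140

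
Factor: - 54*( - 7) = 378= 2^1*3^3*7^1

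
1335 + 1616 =2951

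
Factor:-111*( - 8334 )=2^1*3^3*37^1*463^1  =  925074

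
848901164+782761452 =1631662616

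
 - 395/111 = - 4 + 49/111 = -  3.56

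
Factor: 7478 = 2^1*3739^1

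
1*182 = 182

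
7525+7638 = 15163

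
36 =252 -216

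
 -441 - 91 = -532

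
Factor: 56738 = 2^1*11^1*2579^1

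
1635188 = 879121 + 756067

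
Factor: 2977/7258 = 2^ ( - 1 ) * 13^1*19^( -1 )*191^( - 1)*229^1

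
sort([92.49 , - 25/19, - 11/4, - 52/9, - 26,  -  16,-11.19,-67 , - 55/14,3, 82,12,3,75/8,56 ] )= [-67,-26,-16, - 11.19,-52/9 , - 55/14,-11/4,-25/19,3, 3 , 75/8,12,56,82 , 92.49]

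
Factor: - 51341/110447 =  - 19^( - 1)*5813^( - 1) * 51341^1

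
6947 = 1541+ 5406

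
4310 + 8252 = 12562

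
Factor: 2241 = 3^3 * 83^1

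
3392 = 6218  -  2826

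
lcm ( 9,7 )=63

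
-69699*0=0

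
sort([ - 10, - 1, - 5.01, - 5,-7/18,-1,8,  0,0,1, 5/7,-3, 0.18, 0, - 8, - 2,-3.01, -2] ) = [ - 10, - 8,-5.01,-5, - 3.01,-3, - 2 , - 2,-1,-1,-7/18, 0,  0,0,0.18,  5/7,1,8]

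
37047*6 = 222282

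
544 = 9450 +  - 8906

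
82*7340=601880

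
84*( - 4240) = -356160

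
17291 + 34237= 51528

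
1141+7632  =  8773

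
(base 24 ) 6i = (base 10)162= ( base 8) 242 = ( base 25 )6C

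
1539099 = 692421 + 846678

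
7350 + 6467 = 13817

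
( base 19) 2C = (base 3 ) 1212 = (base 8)62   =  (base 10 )50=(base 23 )24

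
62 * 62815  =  3894530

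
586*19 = 11134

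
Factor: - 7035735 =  - 3^1 *5^1*7^1*37^1*1811^1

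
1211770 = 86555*14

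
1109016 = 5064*219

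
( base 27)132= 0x32C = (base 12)578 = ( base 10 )812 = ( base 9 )1102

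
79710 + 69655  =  149365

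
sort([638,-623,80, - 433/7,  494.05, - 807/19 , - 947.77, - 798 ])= [ - 947.77,-798, - 623 , - 433/7, - 807/19, 80, 494.05, 638] 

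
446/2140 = 223/1070 = 0.21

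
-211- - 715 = 504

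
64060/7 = 64060/7= 9151.43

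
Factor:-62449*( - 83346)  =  5204874354  =  2^1*3^1*29^1*197^1*317^1*479^1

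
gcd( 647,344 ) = 1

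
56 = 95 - 39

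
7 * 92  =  644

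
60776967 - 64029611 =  - 3252644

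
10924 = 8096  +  2828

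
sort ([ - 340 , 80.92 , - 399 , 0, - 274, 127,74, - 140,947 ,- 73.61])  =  [  -  399, - 340, - 274 , - 140,  -  73.61,0 , 74 , 80.92,  127,  947]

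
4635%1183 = 1086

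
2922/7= 417+3/7  =  417.43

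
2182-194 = 1988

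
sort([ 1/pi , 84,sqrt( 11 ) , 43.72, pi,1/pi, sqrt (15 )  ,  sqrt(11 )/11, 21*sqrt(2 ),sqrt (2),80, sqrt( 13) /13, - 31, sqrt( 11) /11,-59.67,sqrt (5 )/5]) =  [ - 59.67, - 31, sqrt( 13) /13, sqrt( 11)/11,sqrt( 11)/11 , 1/pi,1/pi,sqrt( 5 ) /5,sqrt(2), pi, sqrt( 11 ),sqrt( 15 ),  21*sqrt( 2),43.72 , 80, 84]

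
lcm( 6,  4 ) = 12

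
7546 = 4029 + 3517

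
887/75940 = 887/75940 = 0.01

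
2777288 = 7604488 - 4827200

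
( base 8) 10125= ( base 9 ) 5655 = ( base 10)4181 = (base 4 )1001111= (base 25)6h6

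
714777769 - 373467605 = 341310164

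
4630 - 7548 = -2918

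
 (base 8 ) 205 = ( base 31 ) 49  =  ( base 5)1013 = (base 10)133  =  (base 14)97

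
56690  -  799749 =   -  743059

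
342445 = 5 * 68489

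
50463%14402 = 7257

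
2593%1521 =1072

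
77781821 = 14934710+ 62847111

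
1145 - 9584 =  -  8439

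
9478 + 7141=16619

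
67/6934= 67/6934 = 0.01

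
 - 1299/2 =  - 1299/2 = - 649.50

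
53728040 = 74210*724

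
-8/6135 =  - 8/6135  =  - 0.00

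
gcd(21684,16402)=278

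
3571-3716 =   -  145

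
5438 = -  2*( - 2719)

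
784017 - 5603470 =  - 4819453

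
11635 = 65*179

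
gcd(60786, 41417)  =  1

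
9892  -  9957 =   -  65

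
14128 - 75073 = -60945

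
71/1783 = 71/1783 = 0.04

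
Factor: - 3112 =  - 2^3* 389^1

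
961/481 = 961/481 =2.00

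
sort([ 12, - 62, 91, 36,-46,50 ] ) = [ - 62,- 46,12,36,50,91 ]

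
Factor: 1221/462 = 37/14 = 2^( - 1 )*7^(-1 )* 37^1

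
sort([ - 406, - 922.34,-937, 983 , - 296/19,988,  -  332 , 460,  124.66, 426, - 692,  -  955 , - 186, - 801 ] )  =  [ - 955, - 937, - 922.34, - 801 , - 692, - 406,- 332, - 186, - 296/19, 124.66,426, 460,983,988 ] 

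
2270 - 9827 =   -  7557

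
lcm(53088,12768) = 1008672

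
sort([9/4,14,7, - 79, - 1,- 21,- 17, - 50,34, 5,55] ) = [ - 79, - 50, - 21,-17, -1, 9/4,5,7,14,34,55]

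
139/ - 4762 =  - 139/4762 = - 0.03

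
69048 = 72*959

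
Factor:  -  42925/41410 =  - 2^(  -  1 )*5^1*17^1*41^( - 1 ) = -  85/82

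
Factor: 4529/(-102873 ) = -7/159 = -3^( - 1 )*7^1*53^(  -  1 ) 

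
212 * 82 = 17384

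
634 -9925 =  - 9291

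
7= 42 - 35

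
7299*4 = 29196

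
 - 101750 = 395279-497029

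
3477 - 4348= - 871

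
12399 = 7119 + 5280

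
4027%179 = 89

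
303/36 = 101/12 = 8.42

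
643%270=103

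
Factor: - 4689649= -31^1*151279^1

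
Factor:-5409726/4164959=  -  2^1*3^1*7^1*79^ ( - 1)*151^1*853^1*52721^( - 1) 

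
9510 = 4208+5302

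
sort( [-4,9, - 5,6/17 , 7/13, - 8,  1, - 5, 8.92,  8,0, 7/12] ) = [ - 8,-5, - 5, - 4 , 0, 6/17,7/13,7/12,1,8,8.92,9] 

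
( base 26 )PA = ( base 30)M0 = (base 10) 660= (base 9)813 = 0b1010010100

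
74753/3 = 74753/3 = 24917.67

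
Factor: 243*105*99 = 2525985 =3^8*5^1*7^1*11^1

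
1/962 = 1/962= 0.00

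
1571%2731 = 1571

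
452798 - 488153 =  - 35355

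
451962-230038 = 221924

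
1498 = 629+869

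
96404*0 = 0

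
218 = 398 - 180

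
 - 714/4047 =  - 238/1349 = - 0.18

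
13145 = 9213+3932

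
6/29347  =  6/29347 = 0.00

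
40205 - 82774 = -42569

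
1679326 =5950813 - 4271487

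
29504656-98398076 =  -  68893420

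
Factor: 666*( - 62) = -41292 = - 2^2*3^2 * 31^1*37^1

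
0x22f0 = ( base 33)871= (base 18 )19AG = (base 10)8944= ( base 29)aic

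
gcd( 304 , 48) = 16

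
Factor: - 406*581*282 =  - 2^2*3^1 * 7^2*  29^1*47^1*83^1 = -  66519852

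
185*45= 8325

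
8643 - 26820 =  - 18177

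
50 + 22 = 72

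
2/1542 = 1/771 =0.00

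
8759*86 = 753274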